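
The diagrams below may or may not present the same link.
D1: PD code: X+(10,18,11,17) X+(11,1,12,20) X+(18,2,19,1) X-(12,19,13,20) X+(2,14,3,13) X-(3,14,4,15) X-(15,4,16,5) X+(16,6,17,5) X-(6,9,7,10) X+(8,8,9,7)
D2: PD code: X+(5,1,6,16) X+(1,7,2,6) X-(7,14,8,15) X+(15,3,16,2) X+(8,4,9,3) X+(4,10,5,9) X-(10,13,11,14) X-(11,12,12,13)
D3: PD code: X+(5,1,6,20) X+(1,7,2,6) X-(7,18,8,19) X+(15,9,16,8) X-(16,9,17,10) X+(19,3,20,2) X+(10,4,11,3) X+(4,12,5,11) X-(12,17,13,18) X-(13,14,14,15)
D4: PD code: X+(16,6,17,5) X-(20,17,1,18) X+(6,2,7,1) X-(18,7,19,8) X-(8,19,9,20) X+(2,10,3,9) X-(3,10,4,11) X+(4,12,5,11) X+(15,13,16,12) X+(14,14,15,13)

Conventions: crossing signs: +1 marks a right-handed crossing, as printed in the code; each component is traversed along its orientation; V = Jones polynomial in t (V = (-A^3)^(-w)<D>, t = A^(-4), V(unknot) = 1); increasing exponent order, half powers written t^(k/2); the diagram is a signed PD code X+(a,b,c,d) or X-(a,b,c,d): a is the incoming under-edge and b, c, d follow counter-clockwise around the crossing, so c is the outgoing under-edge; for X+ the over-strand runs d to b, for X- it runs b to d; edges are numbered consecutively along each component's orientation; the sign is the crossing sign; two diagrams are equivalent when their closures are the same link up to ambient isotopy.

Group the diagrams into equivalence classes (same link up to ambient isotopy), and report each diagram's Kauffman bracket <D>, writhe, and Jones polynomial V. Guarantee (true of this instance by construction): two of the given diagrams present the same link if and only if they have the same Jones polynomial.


grouping into links: {D1} | {D2, D3} | {D4}
V(D1) = 1  (w +2, c 10, <D> = A^6)
V(D2) = t - t^2 + 2t^3 - t^4 + t^5 - t^6  [8 crossings, <D> = -A^-18 + A^-14 - A^-10 + 2A^-6 - A^-2 + A^2, w = +2]
V(D3) = t - t^2 + 2t^3 - t^4 + t^5 - t^6  (w +2, c 10, <D> = -A^-18 + A^-14 - A^-10 + 2A^-6 - A^-2 + A^2)
V(D4) = -t^-3 + 2t^-2 - 2t^-1 + 3 - 2t + 2t^2 - t^3  (w +2, c 10, <D> = -A^-6 + 2A^-2 - 2A^2 + 3A^6 - 2A^10 + 2A^14 - A^18)
why: V(t) takes 3 values over 4 diagrams, fixing the grouping


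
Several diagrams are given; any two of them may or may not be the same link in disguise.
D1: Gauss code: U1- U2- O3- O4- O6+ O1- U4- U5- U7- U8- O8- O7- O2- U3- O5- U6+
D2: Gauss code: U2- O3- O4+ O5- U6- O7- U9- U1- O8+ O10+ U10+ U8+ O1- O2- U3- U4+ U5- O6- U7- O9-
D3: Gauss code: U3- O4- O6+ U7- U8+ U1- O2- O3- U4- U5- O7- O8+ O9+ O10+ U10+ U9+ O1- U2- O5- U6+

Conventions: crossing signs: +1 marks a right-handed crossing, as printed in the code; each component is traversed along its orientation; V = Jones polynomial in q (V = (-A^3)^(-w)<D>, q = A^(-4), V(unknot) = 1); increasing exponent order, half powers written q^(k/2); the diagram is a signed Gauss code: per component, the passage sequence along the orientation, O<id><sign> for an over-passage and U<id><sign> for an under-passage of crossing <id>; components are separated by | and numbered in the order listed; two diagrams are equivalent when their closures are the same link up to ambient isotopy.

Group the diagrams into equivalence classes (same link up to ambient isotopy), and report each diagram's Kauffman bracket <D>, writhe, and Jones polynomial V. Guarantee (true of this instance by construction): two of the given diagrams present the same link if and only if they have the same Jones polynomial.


classes: {D1} | {D2} | {D3}
V(D1) = -q^-4 + q^-3 + q^-1  [8 crossings, <D> = A^-14 + A^-6 - A^-2, w = -6]
V(D2) = -q^-7 + q^-6 - q^-5 + q^-4 + q^-2  (w -4, c 10, <D> = A^-4 + A^4 - A^8 + A^12 - A^16)
D3 (bracket A^-2 - A^2 + 2A^6 - A^10 + A^14 - A^18; 10 crossings at w = -2): V = -q^-6 + q^-5 - q^-4 + 2q^-3 - q^-2 + q^-1
note: 3 values of V(q) split the 3 diagrams


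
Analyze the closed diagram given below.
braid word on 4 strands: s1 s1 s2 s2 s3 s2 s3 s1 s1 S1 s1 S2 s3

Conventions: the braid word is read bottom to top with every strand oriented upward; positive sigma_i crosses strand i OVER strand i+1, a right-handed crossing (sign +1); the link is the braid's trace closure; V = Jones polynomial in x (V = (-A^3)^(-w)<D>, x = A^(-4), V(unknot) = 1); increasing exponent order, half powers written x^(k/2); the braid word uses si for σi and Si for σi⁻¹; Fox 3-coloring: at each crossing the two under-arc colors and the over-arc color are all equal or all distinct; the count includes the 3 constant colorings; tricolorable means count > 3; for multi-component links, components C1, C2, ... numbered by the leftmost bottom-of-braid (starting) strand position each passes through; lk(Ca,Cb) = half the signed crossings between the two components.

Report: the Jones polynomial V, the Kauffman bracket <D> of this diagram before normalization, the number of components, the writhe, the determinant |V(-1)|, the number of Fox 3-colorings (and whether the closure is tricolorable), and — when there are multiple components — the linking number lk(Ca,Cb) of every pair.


V = x^3 - x^4 + 5x^5 - 5x^6 + 8x^7 - 7x^8 + 7x^9 - 6x^10 + 3x^11 - x^12
<D> = A^-21 - 3A^-17 + 6A^-13 - 7A^-9 + 7A^-5 - 8A^-1 + 5A^3 - 5A^7 + A^11 - A^15 (w = +9)
3 components over 13 crossings, w = +9
lk(C1,C2): +1
lk(C1,C3) = +1
linking number lk(C2,C3) = +1
3 Fox colorings among 3^13, |V(-1)| = 44: not tricolorable
why: det 44 = |V(-1)|; not divisible by 3, so not tricolorable


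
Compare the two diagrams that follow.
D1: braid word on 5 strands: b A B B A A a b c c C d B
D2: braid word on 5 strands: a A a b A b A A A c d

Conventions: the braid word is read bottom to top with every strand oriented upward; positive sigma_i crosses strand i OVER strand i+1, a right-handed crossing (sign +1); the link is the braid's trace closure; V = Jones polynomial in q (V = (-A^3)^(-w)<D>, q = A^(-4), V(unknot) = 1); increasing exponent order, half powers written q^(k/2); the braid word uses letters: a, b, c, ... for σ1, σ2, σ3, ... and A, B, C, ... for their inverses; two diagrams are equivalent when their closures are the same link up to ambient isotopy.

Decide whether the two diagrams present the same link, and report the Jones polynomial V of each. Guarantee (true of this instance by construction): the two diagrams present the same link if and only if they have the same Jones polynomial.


equivalent: no
D1 (bracket A^-1 - A^3 + A^7 + A^15; 13 crossings at w = -1): V = -q^(-9/2) - q^(-5/2) + q^(-3/2) - q^(-1/2)
D2 (bracket A^-3 - A + 2A^5 - A^9 + 2A^13 - A^17; 11 crossings at w = +1): V = q^(-7/2) - 2q^(-5/2) + q^(-3/2) - 2q^(-1/2) + q^(1/2) - q^(3/2)
key observation: V(q) takes 2 values over 2 diagrams, fixing the grouping


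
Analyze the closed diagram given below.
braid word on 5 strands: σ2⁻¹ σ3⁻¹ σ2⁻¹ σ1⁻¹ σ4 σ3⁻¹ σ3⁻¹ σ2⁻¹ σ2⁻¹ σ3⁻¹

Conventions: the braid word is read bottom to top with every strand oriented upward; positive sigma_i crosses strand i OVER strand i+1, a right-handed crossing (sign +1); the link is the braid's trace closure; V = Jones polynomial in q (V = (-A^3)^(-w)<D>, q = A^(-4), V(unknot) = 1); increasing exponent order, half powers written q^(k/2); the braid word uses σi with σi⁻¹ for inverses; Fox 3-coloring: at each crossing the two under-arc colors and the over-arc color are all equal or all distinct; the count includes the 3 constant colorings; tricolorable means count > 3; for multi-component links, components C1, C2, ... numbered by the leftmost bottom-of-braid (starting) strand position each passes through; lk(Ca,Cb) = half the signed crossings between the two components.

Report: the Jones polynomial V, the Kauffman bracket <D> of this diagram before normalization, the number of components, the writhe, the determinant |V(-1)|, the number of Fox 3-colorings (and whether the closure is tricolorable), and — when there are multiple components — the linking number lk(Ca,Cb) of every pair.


V = -q^-8 + q^-5 + q^-3
<D> = A^-12 + A^-4 - A^8 (w = -8)
1 component over 10 crossings, w = -8
9 Fox colorings among 3^10, |V(-1)| = 3: tricolorable
why: |V(-1)| = 3: so tricolorable, since 3 divides 3


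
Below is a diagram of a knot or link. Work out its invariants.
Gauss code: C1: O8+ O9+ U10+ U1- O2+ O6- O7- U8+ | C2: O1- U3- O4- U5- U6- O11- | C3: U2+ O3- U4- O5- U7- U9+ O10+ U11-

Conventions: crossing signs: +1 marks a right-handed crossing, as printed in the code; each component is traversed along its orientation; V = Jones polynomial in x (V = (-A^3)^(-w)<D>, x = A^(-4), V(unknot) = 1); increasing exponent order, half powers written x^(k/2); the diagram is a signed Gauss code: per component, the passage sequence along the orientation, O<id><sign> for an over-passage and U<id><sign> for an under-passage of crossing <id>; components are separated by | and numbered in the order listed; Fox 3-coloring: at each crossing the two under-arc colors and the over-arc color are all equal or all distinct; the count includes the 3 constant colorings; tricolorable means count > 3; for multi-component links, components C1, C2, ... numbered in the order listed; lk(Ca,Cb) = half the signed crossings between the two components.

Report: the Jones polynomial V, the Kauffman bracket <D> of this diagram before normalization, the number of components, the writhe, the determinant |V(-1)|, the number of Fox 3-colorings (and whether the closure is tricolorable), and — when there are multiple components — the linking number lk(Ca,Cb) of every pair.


V(x) = x^-7 - x^-6 + 2x^-5 - 2x^-4 + 3x^-3 - x^-2 + 2x^-1
bracket: -2A^-5 + A^-1 - 3A^3 + 2A^7 - 2A^11 + A^15 - A^19, w = -3
3 components, writhe -3, over 11 crossings
lk(C1,C2) = -1
linking number lk(C1,C3) = +1
lk(C2,C3): -2
det 12, colorings 9 of 3^11 — tricolorable
observation: span 6 respects span(V) <= c + mu - 1 = 13 for this 3-component diagram


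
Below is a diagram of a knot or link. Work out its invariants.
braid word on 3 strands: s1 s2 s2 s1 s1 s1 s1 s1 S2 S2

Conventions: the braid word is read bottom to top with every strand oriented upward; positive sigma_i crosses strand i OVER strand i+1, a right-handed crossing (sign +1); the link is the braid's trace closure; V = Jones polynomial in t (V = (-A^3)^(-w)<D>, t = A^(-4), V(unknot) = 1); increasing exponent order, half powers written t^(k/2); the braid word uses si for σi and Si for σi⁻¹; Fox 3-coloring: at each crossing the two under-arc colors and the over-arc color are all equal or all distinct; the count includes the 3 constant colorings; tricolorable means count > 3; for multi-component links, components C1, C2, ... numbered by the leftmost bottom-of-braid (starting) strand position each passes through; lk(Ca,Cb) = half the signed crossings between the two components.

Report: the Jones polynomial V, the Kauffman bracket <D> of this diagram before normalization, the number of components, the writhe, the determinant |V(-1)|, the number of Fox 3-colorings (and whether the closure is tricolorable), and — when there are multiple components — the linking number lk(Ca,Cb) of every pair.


V(t) = 2t^2 - t^3 + 3t^4 - 3t^5 + 4t^6 - 3t^7 + 2t^8 - t^9 + t^10
bracket: A^-22 - A^-18 + 2A^-14 - 3A^-10 + 4A^-6 - 3A^-2 + 3A^2 - A^6 + 2A^10, w = +6
3 components, writhe +6, over 10 crossings
lk(C1,C2) = +3
linking number lk(C1,C3) = +1
lk(C2,C3): -1
det 20, colorings 3 of 3^10 — not tricolorable
observation: the 3 component pairs carry total linking +3


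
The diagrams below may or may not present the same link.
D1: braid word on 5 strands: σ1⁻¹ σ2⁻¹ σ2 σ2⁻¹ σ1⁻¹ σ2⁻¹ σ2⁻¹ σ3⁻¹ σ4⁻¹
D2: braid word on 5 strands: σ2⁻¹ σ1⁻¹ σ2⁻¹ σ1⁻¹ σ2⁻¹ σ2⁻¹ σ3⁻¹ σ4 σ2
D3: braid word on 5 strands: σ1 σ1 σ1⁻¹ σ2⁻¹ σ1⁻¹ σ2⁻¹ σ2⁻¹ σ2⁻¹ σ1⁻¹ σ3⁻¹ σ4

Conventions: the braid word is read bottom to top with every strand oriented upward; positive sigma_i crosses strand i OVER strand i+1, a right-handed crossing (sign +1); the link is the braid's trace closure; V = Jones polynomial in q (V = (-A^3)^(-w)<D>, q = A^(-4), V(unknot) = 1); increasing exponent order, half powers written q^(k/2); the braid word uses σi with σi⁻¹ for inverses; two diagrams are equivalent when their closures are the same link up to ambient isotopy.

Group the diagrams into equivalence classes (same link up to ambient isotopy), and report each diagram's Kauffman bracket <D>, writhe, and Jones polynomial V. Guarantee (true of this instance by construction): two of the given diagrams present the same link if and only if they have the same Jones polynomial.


grouping into links: {D1, D2, D3}
V(D1) = -q^(-11/2) + q^(-9/2) - q^(-7/2) - q^(-3/2)  (w -7, c 9, <D> = A^-15 + A^-7 - A^-3 + A)
D2 (bracket A^-9 + A^-1 - A^3 + A^7; 9 crossings at w = -5): V = -q^(-11/2) + q^(-9/2) - q^(-7/2) - q^(-3/2)
D3 (bracket A^-9 + A^-1 - A^3 + A^7; 11 crossings at w = -5): V = -q^(-11/2) + q^(-9/2) - q^(-7/2) - q^(-3/2)
why: one V(q) for all 3 diagrams — one class (guaranteed)


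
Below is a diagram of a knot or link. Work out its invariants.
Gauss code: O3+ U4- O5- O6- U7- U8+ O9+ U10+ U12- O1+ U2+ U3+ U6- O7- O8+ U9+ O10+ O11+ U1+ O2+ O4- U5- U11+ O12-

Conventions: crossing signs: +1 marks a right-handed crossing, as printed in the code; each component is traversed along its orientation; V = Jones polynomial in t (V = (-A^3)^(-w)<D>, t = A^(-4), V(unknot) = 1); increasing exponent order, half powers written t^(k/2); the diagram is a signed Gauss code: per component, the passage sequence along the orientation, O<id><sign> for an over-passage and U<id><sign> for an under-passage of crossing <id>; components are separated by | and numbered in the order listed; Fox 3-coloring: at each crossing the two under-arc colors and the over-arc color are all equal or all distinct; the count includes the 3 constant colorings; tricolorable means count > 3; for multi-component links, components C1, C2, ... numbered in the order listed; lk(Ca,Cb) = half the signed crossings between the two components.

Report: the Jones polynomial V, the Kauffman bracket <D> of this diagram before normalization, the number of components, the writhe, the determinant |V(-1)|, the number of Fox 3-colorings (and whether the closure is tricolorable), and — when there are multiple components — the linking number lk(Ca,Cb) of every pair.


V(t) = -t^-1 + 2 - t + 2t^2 - t^3 + t^4 - t^5
bracket: -A^-14 + A^-10 - A^-6 + 2A^-2 - A^2 + 2A^6 - A^10, w = +2
1 component, writhe +2, over 12 crossings
det 9, colorings 9 of 3^12 — tricolorable
observation: |V(-1)| = 9: so tricolorable, since 3 divides 9


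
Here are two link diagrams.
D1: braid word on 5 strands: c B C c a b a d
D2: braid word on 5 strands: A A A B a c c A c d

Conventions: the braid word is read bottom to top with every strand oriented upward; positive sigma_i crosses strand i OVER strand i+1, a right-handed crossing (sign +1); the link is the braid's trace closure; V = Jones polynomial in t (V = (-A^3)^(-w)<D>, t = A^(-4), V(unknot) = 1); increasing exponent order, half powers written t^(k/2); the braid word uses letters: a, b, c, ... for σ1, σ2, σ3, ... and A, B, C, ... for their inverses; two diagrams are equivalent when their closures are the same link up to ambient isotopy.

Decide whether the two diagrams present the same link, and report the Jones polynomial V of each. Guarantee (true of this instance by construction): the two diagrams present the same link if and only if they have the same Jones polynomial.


same link: no
V(D1) = 1  [8 crossings, <D> = A^12, w = +4]
D2 (bracket -A^-12 + A^-8 - A^-4 + 3 - A^4 + A^8 - A^12; 10 crossings at w = 0): V = -t^-3 + t^-2 - t^-1 + 3 - t + t^2 - t^3
note: 2 values of V(t) split the 2 diagrams


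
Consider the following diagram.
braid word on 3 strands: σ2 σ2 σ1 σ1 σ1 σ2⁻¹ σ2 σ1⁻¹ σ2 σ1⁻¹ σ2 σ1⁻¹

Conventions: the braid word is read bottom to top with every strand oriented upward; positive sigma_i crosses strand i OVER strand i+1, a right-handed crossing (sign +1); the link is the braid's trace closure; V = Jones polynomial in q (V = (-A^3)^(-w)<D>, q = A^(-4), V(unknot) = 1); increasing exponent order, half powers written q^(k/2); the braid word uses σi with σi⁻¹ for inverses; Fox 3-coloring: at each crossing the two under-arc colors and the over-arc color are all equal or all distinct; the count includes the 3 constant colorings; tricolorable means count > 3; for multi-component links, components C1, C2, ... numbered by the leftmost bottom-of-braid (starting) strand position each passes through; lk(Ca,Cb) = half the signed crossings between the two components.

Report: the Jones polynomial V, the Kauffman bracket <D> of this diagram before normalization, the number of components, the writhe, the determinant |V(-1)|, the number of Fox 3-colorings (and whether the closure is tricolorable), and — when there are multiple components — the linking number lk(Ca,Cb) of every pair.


Jones polynomial: V(q) = 2q - 2q^2 + 3q^3 - 3q^4 + 2q^5 - 2q^6 + q^7
<D> = A^-16 - 2A^-12 + 2A^-8 - 3A^-4 + 3 - 2A^4 + 2A^8; writhe +4
components 1, writhe +4 (12 crossings)
3-colorings: 9 of 3^12, det 15 — tricolorable
note: V spans 6 powers of q: at least 6 crossings in any diagram


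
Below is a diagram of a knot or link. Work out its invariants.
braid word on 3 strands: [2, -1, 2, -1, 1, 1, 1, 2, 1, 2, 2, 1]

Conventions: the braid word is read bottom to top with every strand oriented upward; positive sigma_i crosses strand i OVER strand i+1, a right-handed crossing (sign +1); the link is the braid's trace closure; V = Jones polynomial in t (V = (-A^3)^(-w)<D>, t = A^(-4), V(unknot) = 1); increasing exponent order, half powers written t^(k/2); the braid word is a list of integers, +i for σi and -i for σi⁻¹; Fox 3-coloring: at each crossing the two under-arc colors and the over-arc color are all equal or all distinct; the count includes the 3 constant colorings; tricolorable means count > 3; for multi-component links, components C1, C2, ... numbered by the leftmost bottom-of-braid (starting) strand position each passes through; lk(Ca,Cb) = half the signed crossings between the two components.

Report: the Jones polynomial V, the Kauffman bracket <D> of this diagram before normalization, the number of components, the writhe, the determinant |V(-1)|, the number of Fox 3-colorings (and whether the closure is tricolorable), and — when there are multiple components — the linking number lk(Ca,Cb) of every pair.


V(t) = t^3 + t^5 - t^8
bracket: -A^-8 + A^4 + A^12, w = +8
1 component, writhe +8, over 12 crossings
det 3, colorings 9 of 3^12 — tricolorable
observation: w = +8 (over 12 crossings) is diagram-only; (-A^3)^(-8) removes it from V


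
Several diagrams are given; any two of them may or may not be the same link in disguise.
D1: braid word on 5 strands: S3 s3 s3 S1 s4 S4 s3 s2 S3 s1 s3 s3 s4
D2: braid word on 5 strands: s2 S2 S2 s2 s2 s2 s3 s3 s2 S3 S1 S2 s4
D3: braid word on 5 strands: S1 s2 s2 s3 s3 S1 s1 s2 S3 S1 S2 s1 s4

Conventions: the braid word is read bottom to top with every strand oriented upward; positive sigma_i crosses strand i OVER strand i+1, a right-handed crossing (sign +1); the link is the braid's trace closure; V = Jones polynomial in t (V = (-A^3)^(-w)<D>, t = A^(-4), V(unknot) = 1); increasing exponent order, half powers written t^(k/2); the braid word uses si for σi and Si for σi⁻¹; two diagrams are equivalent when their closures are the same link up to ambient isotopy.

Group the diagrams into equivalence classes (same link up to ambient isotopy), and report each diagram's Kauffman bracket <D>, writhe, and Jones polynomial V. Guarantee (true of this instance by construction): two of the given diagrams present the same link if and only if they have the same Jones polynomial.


equivalence classes: {D1} | {D2, D3}
D1 (bracket -A^-3 + A^5 + A^9 + A^13; 13 crossings at w = +5): V = -t^(1/2) - t^(3/2) - t^(5/2) + t^(9/2)
V(D2) = -t^(1/2) + t^(3/2) - t^(5/2) - t^(9/2)  [13 crossings, <D> = A^-9 + A^-1 - A^3 + A^7, w = +3]
V(D3) = -t^(1/2) + t^(3/2) - t^(5/2) - t^(9/2)  [13 crossings, <D> = A^-9 + A^-1 - A^3 + A^7, w = +3]
key observation: 2 values of V(t) split the 3 diagrams


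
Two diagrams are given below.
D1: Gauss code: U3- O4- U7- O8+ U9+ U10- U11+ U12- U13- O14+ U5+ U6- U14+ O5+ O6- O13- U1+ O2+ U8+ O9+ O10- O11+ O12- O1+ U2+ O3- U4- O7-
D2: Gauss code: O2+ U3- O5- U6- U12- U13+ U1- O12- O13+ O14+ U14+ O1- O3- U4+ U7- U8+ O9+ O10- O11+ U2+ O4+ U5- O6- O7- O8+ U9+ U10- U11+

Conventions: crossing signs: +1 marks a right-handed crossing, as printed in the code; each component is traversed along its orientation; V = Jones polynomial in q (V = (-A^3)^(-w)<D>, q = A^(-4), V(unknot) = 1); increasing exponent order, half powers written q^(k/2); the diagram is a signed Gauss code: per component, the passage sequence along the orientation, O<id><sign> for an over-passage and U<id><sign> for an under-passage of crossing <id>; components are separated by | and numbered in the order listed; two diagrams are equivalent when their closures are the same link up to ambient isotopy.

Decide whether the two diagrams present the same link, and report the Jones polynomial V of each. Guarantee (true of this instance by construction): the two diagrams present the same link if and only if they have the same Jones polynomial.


same link: no
V(D1) = -q^-3 + q^-2 - q^-1 + 3 - q + q^2 - q^3  [14 crossings, <D> = -A^-12 + A^-8 - A^-4 + 3 - A^4 + A^8 - A^12, w = 0]
D2 (bracket -A^-12 + 2A^-8 - 2A^-4 + 3 - 2A^4 + 2A^8 - A^12; 14 crossings at w = 0): V = -q^-3 + 2q^-2 - 2q^-1 + 3 - 2q + 2q^2 - q^3
note: 2 classes among 2 diagrams; unequal V(q) rules out equality


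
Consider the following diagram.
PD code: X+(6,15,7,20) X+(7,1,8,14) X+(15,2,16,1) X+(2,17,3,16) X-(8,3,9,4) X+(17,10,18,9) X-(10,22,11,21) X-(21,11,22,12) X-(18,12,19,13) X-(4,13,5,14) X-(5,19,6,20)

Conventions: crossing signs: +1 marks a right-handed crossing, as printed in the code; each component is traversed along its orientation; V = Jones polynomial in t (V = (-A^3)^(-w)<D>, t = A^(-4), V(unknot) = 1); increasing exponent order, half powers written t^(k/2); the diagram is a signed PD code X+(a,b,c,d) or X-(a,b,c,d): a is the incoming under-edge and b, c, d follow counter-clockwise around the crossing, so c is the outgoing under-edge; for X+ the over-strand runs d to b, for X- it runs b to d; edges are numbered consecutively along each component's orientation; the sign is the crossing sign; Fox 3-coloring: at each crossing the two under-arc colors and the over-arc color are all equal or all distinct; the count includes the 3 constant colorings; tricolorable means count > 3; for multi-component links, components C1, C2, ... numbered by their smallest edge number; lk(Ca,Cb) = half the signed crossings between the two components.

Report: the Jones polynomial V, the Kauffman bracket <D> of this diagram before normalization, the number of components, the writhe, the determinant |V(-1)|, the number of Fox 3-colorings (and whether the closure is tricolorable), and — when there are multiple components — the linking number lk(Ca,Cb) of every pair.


V(t) = t^-2 + 2 + t^2
bracket: -A^-11 - 2A^-3 - A^5, w = -1
3 components, writhe -1, over 11 crossings
lk(C1,C2) = +1
linking number lk(C1,C3) = -1
lk(C2,C3): 0
det 4, colorings 3 of 3^11 — not tricolorable
observation: det 4 = |V(-1)|; not divisible by 3, so not tricolorable


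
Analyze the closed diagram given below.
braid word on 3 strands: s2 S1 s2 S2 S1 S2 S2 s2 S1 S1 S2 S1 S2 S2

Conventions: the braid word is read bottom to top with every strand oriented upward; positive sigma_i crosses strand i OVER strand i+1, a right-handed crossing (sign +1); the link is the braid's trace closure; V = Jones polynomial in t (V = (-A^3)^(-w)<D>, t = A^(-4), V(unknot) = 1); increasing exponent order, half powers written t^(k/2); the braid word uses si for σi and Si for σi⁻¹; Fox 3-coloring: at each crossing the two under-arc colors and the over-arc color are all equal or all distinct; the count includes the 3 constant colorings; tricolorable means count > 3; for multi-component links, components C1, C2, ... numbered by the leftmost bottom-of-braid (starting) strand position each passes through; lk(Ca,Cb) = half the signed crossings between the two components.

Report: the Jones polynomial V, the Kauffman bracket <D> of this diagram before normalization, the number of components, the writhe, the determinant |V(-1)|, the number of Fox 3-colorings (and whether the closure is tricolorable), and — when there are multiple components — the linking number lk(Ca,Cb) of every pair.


V(t) = -t^-8 + t^-5 + t^-3
bracket: A^-12 + A^-4 - A^8, w = -8
1 component, writhe -8, over 14 crossings
det 3, colorings 9 of 3^14 — tricolorable
observation: det 3 = |V(-1)|; divisible by 3, so tricolorable


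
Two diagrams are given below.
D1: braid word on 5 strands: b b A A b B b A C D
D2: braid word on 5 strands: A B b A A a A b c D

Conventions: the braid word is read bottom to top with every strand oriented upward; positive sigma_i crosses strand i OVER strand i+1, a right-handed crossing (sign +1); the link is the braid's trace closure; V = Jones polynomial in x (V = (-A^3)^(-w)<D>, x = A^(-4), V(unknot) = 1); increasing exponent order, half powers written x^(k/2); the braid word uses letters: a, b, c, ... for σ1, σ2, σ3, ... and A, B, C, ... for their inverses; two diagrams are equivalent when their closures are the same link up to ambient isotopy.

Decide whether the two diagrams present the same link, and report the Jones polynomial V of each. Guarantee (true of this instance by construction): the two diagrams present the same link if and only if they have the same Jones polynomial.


same link: no
V(D1) = -x^-3 + 2x^-2 - 2x^-1 + 3 - 2x + 2x^2 - x^3  [10 crossings, <D> = -A^-18 + 2A^-14 - 2A^-10 + 3A^-6 - 2A^-2 + 2A^2 - A^6, w = -2]
V(D2) = -x^-4 + x^-3 + x^-1  [10 crossings, <D> = A^-2 + A^6 - A^10, w = -2]
insight: comparing 2 Jones polynomials yields 2 groups


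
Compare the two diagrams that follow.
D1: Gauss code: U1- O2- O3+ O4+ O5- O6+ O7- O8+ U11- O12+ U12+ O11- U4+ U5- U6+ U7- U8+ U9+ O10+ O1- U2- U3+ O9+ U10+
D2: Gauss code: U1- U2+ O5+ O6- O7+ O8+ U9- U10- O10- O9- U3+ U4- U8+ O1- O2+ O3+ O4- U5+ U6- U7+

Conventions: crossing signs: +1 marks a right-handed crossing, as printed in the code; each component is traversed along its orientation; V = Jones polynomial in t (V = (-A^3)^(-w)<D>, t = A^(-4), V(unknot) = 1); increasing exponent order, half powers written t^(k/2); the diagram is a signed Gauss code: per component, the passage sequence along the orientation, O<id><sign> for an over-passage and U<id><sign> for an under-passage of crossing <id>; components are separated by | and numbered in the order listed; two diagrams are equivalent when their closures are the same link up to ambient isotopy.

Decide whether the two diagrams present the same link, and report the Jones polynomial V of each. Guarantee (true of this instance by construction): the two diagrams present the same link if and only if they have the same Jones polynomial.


same link: yes
V(D1) = 1  [12 crossings, <D> = A^6, w = +2]
V(D2) = 1  [10 crossings, <D> = 1, w = 0]
insight: Reidemeister moves carry D1 (12 crossings) to D2 (10)


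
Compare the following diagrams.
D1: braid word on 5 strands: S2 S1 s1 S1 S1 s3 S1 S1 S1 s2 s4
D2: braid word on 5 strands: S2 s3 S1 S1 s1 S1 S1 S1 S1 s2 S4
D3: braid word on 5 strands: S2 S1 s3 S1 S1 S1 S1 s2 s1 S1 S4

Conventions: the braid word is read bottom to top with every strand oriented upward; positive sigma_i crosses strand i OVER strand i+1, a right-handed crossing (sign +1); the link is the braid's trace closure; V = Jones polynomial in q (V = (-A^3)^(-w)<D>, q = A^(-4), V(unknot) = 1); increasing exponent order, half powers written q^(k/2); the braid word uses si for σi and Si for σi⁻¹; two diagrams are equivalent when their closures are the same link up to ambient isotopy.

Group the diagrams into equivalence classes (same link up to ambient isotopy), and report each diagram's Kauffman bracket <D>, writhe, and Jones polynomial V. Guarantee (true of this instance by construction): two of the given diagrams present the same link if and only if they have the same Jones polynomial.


classes: {D1, D2, D3}
V(D1) = q^(-15/2) - q^(-7/2) - q^(-5/2) - q^(-3/2)  [11 crossings, <D> = A^-3 + A + A^5 - A^21, w = -3]
D2 (bracket A^-9 + A^-5 + A^-1 - A^15; 11 crossings at w = -5): V = q^(-15/2) - q^(-7/2) - q^(-5/2) - q^(-3/2)
V(D3) = q^(-15/2) - q^(-7/2) - q^(-5/2) - q^(-3/2)  (w -5, c 11, <D> = A^-9 + A^-5 + A^-1 - A^15)
insight: all 3 diagrams share one V(q), hence one class


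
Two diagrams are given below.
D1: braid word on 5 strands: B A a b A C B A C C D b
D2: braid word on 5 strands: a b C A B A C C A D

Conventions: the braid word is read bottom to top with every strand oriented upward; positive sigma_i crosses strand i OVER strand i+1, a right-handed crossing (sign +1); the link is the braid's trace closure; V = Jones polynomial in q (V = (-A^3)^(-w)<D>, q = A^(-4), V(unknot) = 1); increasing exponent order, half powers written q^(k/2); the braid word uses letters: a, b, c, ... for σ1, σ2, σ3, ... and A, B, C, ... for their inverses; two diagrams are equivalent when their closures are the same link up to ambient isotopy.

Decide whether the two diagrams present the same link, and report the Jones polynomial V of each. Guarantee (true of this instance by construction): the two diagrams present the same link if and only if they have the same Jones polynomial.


equivalent: yes
D1 (bracket A^-14 - A^-10 + 2A^-6 - A^-2 + A^2 - A^6; 12 crossings at w = -6): V = -q^-6 + q^-5 - q^-4 + 2q^-3 - q^-2 + q^-1
V(D2) = -q^-6 + q^-5 - q^-4 + 2q^-3 - q^-2 + q^-1  [10 crossings, <D> = A^-14 - A^-10 + 2A^-6 - A^-2 + A^2 - A^6, w = -6]
observation: all 2 diagrams share one V(q), hence one class


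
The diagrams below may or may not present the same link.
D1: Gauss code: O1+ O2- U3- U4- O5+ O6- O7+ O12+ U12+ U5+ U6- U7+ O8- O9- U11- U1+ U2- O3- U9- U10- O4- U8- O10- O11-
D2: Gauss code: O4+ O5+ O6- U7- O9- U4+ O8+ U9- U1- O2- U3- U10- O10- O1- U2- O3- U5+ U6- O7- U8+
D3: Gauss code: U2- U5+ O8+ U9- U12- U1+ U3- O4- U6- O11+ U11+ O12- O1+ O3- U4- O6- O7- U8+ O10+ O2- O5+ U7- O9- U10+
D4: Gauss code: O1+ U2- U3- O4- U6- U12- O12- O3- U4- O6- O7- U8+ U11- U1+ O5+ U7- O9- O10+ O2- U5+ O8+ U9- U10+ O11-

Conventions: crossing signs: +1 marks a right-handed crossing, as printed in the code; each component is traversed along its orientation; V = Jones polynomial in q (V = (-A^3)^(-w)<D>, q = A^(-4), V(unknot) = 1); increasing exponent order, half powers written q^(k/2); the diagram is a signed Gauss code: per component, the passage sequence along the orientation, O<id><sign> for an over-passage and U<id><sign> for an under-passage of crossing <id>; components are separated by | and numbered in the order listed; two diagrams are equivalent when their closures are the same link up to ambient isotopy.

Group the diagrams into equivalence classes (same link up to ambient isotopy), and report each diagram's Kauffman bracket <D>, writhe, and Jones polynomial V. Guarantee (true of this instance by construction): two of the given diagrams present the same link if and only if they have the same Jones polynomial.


classes: {D1} | {D2, D3, D4}
V(D1) = -q^-7 + q^-6 - q^-5 + q^-4 + q^-2  [12 crossings, <D> = A^-4 + A^4 - A^8 + A^12 - A^16, w = -4]
V(D2) = -q^-6 + 2q^-5 - 2q^-4 + 3q^-3 - 3q^-2 + 2q^-1 - 1 + q  [10 crossings, <D> = A^-16 - A^-12 + 2A^-8 - 3A^-4 + 3 - 2A^4 + 2A^8 - A^12, w = -4]
D3 (bracket A^-10 - A^-6 + 2A^-2 - 3A^2 + 3A^6 - 2A^10 + 2A^14 - A^18; 12 crossings at w = -2): V = -q^-6 + 2q^-5 - 2q^-4 + 3q^-3 - 3q^-2 + 2q^-1 - 1 + q
D4 (bracket A^-16 - A^-12 + 2A^-8 - 3A^-4 + 3 - 2A^4 + 2A^8 - A^12; 12 crossings at w = -4): V = -q^-6 + 2q^-5 - 2q^-4 + 3q^-3 - 3q^-2 + 2q^-1 - 1 + q
insight: V(q) takes 2 values over 4 diagrams, fixing the grouping


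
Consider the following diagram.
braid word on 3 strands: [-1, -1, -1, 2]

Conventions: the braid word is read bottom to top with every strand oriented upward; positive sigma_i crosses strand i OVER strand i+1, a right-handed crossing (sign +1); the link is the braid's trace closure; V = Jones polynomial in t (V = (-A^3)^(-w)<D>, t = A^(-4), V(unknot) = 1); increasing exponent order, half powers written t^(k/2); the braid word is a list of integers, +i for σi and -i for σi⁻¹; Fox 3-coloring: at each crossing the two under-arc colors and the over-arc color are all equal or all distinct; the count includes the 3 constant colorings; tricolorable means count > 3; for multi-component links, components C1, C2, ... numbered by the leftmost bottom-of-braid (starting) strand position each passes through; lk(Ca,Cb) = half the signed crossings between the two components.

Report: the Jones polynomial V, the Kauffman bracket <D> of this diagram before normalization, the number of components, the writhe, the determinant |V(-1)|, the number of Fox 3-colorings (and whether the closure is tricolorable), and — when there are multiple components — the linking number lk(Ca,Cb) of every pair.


Jones polynomial: V(t) = -t^-4 + t^-3 + t^-1
<D> = A^-2 + A^6 - A^10; writhe -2
components 1, writhe -2 (4 crossings)
3-colorings: 9 of 3^4, det 3 — tricolorable
note: |V(-1)| = 3: so tricolorable, since 3 divides 3


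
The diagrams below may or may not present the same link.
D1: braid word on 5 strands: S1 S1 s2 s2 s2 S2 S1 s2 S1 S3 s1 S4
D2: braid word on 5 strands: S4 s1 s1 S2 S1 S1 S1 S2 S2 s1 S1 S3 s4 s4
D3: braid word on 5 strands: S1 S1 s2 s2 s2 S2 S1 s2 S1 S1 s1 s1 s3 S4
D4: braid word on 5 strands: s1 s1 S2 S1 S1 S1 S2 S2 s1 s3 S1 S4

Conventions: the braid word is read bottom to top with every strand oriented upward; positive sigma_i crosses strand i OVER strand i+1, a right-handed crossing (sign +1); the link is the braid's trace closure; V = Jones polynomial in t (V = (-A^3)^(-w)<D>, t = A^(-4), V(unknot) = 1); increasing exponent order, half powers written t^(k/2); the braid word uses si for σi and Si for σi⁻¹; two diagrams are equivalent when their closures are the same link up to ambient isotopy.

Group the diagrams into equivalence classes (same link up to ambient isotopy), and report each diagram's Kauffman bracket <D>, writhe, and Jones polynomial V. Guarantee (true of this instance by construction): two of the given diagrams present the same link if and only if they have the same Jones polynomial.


grouping into links: {D1, D3} | {D2, D4}
V(D1) = -t^-3 + 2t^-2 - 2t^-1 + 3 - 2t + 2t^2 - t^3  (w -2, c 12, <D> = -A^-18 + 2A^-14 - 2A^-10 + 3A^-6 - 2A^-2 + 2A^2 - A^6)
D2 (bracket 2A^-8 - 2A^-4 + 3 - 3A^4 + 2A^8 - 2A^12 + A^16; 14 crossings at w = -4): V = t^-7 - 2t^-6 + 2t^-5 - 3t^-4 + 3t^-3 - 2t^-2 + 2t^-1
D3 (bracket -A^-12 + 2A^-8 - 2A^-4 + 3 - 2A^4 + 2A^8 - A^12; 14 crossings at w = 0): V = -t^-3 + 2t^-2 - 2t^-1 + 3 - 2t + 2t^2 - t^3
D4 (bracket 2A^-8 - 2A^-4 + 3 - 3A^4 + 2A^8 - 2A^12 + A^16; 12 crossings at w = -4): V = t^-7 - 2t^-6 + 2t^-5 - 3t^-4 + 3t^-3 - 2t^-2 + 2t^-1
key observation: V(t) takes 2 values over 4 diagrams, fixing the grouping


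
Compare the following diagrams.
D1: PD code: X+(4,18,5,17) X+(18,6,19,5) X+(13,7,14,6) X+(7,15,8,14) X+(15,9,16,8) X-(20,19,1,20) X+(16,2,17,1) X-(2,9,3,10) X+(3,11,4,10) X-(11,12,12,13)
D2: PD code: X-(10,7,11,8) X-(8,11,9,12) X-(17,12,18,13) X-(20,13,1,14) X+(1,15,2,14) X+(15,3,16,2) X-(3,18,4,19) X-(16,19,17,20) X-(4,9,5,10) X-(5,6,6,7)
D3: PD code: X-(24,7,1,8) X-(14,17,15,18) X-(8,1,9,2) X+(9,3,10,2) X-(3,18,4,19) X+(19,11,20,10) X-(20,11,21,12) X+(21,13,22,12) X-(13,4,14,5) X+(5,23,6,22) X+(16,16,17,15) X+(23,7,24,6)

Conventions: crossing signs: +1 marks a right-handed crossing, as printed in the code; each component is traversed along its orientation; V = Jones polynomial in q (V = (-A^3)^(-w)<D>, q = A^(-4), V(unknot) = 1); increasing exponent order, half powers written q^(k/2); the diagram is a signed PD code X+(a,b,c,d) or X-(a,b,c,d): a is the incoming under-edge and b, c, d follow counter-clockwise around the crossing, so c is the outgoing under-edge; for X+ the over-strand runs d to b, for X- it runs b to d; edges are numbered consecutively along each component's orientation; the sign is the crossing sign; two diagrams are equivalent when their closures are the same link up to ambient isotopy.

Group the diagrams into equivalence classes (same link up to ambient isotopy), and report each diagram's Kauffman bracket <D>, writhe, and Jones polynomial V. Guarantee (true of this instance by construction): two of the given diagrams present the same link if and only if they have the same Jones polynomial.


classes: {D1} | {D2} | {D3}
V(D1) = q^2 + 2q^4 - 2q^5 + q^6 - 2q^7 + q^8  [10 crossings, <D> = A^-20 - 2A^-16 + A^-12 - 2A^-8 + 2A^-4 + A^4, w = +4]
D2 (bracket A^-14 + A^-6 - A^-2; 10 crossings at w = -6): V = -q^-4 + q^-3 + q^-1
V(D3) = q^-2 - q^-1 + 1 - q + q^2  [12 crossings, <D> = A^-8 - A^-4 + 1 - A^4 + A^8, w = 0]
note: 3 classes among 3 diagrams; unequal V(q) rules out equality


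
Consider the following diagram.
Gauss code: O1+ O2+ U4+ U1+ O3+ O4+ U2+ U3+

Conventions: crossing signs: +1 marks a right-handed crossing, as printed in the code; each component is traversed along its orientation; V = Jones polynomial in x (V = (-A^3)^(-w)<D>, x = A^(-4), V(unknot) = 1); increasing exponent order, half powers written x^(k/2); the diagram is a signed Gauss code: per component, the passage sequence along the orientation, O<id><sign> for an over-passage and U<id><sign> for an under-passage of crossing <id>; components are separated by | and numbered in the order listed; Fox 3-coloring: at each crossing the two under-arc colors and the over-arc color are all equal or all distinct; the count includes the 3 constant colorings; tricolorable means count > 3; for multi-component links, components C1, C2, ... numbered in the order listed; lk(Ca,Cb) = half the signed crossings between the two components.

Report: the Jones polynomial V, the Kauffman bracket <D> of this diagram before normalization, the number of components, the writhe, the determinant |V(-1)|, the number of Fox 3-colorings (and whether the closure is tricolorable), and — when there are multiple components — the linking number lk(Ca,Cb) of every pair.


V(x) = x + x^3 - x^4
bracket: -A^-4 + 1 + A^8, w = +4
1 component, writhe +4, over 4 crossings
det 3, colorings 9 of 3^4 — tricolorable
observation: w = +4 shifts under R1 moves; the (-A^3)^(-4) factor cancels that in V


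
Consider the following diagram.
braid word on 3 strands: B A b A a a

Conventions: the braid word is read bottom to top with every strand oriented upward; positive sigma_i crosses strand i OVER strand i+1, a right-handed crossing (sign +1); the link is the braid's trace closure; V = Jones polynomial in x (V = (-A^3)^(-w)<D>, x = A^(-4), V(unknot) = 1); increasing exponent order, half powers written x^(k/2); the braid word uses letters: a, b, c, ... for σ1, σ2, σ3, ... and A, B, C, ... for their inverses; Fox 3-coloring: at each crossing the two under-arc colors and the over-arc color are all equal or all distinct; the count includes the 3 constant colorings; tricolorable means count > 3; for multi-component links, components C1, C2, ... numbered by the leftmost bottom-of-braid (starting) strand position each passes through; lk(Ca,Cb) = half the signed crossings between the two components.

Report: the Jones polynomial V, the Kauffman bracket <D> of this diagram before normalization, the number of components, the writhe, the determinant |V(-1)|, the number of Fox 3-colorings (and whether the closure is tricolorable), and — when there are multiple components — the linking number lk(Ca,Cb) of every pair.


V(x) = 1
bracket: 1, w = 0
1 component, writhe 0, over 6 crossings
det 1, colorings 3 of 3^6 — not tricolorable
observation: free reduction leaves σ2⁻¹ σ1⁻¹ σ2 σ1 of the original 6 letters


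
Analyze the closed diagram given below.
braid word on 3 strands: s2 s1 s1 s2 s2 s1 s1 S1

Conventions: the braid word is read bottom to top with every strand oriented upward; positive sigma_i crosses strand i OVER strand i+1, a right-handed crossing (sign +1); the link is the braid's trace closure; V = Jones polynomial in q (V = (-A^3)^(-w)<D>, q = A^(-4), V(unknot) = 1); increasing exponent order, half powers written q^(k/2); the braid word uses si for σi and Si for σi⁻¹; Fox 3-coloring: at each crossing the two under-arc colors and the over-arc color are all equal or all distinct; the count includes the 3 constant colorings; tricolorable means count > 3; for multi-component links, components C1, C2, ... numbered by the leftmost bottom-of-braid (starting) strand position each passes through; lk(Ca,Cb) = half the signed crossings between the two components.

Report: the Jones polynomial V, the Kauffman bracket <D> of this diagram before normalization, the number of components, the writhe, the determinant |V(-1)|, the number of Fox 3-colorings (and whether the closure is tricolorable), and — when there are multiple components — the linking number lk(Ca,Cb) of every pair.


V = q^2 + q^4 - q^5 + q^6 - q^7
<D> = -A^-10 + A^-6 - A^-2 + A^2 + A^10 (w = +6)
1 component over 8 crossings, w = +6
3 Fox colorings among 3^8, |V(-1)| = 5: not tricolorable
why: w = +6 (over 8 crossings) is diagram-only; (-A^3)^(-6) removes it from V
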